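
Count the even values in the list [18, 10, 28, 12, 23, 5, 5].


Check each element:
  18 is even
  10 is even
  28 is even
  12 is even
  23 is odd
  5 is odd
  5 is odd
Evens: [18, 10, 28, 12]
Count of evens = 4
Final answer: 4


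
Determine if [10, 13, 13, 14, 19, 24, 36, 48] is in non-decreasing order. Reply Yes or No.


Check consecutive pairs:
  10 <= 13? True
  13 <= 13? True
  13 <= 14? True
  14 <= 19? True
  19 <= 24? True
  24 <= 36? True
  36 <= 48? True
Every consecutive pair is in order, so the list is non-decreasing.
Final answer: Yes


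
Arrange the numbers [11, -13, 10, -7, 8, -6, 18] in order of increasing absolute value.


Compute absolute values:
  |11| = 11
  |-13| = 13
  |10| = 10
  |-7| = 7
  |8| = 8
  |-6| = 6
  |18| = 18
Absolute values in increasing order: 6 < 7 < 8 < 10 < 11 < 13 < 18
Listing the original numbers in that order gives the answer.
Final answer: [-6, -7, 8, 10, 11, -13, 18]


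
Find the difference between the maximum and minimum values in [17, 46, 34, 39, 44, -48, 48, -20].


Maximum value: 48
Minimum value: -48
Range = 48 - (-48) = 96
Final answer: 96


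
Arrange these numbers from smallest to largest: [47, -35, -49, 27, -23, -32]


Original list: [47, -35, -49, 27, -23, -32]
Repeatedly take the smallest remaining element:
  Remaining [47, -35, -49, 27, -23, -32] -> smallest is -49
  Remaining [47, -35, 27, -23, -32] -> smallest is -35
  Remaining [47, 27, -23, -32] -> smallest is -32
  Remaining [47, 27, -23] -> smallest is -23
  Remaining [47, 27] -> smallest is 27
  Remaining [47] -> smallest is 47
Collecting the picks in order gives the sorted list.
Final answer: [-49, -35, -32, -23, 27, 47]


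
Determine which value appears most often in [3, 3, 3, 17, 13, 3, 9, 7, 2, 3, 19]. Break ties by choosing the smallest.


Count the frequency of each value:
  2 appears 1 time(s)
  3 appears 5 time(s)
  7 appears 1 time(s)
  9 appears 1 time(s)
  13 appears 1 time(s)
  17 appears 1 time(s)
  19 appears 1 time(s)
Maximum frequency is 5.
Only 3 reaches that frequency, so it is the mode.
Final answer: 3


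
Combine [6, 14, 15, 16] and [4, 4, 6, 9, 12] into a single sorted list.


List A: [6, 14, 15, 16]
List B: [4, 4, 6, 9, 12]
Repeatedly compare the front elements and take the smaller:
  6 vs 4 -> take 4
  6 vs 4 -> take 4
  6 vs 6 -> take 6
  14 vs 6 -> take 6
  14 vs 9 -> take 9
  14 vs 12 -> take 12
  B is exhausted; append the rest of A: [14, 15, 16]
Final answer: [4, 4, 6, 6, 9, 12, 14, 15, 16]


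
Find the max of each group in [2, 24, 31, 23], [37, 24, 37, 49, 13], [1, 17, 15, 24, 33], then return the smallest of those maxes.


Find max of each group:
  Group 1: [2, 24, 31, 23] -> max = 31
  Group 2: [37, 24, 37, 49, 13] -> max = 49
  Group 3: [1, 17, 15, 24, 33] -> max = 33
Maxes: [31, 49, 33]
Minimum of maxes = 31
Final answer: 31


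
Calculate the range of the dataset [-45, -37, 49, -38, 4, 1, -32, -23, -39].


Maximum value: 49
Minimum value: -45
Range = 49 - (-45) = 94
Final answer: 94


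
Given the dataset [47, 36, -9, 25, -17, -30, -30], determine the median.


First, sort the list: [-30, -30, -17, -9, 25, 36, 47]
The list has 7 elements (odd count).
The middle index is 3 (0-based), and the element there is -9.
Final answer: -9


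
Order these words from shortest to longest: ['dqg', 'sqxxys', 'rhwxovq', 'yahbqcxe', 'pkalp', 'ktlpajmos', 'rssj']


Compute lengths:
  'dqg' has length 3
  'sqxxys' has length 6
  'rhwxovq' has length 7
  'yahbqcxe' has length 8
  'pkalp' has length 5
  'ktlpajmos' has length 9
  'rssj' has length 4
Lengths in increasing order: 3 < 4 < 5 < 6 < 7 < 8 < 9
Listing the words in that order gives the answer.
Final answer: ['dqg', 'rssj', 'pkalp', 'sqxxys', 'rhwxovq', 'yahbqcxe', 'ktlpajmos']


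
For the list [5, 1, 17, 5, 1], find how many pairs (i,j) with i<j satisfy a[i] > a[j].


For each element, count the later elements that are smaller than it:
  5 (index 0): smaller elements after it = [1, 1] -> 2
  1 (index 1): smaller elements after it = [] -> 0
  17 (index 2): smaller elements after it = [5, 1] -> 2
  5 (index 3): smaller elements after it = [1] -> 1
Total inversions = 2 + 0 + 2 + 1 = 5
Final answer: 5


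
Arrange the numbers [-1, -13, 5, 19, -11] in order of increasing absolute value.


Compute absolute values:
  |-1| = 1
  |-13| = 13
  |5| = 5
  |19| = 19
  |-11| = 11
Absolute values in increasing order: 1 < 5 < 11 < 13 < 19
Listing the original numbers in that order gives the answer.
Final answer: [-1, 5, -11, -13, 19]


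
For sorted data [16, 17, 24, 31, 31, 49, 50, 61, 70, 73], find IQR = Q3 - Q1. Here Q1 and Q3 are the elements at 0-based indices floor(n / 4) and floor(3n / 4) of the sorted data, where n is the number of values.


The data has n = 10 elements.
Q1 index = floor(10 / 4) = floor(2.5) = 2; Q3 index = floor(3 * 10 / 4) = floor(7.5) = 7
Q1 = element at index 2 = 24
Q3 = element at index 7 = 61
IQR = 61 - 24 = 37
Final answer: 37


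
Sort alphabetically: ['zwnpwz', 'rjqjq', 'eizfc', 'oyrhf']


Compare strings character by character (the first differing letter decides):
  'eizfc' < 'oyrhf' since 'e' < 'o' at position 1
  'oyrhf' < 'rjqjq' since 'o' < 'r' at position 1
  'rjqjq' < 'zwnpwz' since 'r' < 'z' at position 1
Chaining these comparisons gives the alphabetical order.
Final answer: ['eizfc', 'oyrhf', 'rjqjq', 'zwnpwz']


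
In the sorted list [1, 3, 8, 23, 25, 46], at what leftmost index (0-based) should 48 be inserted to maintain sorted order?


List is sorted: [1, 3, 8, 23, 25, 46]
We need the leftmost position where 48 can be inserted, i.e. the first index whose element is >= 48 (or the end of the list if none is).
Binary search with low=0, high=6 (0-based indices):
  low=0, high=6, mid=3: a[3]=23 < 48, so low = 4
  low=4, high=6, mid=5: a[5]=46 < 48, so low = 6
Now low = high = 6, so the insertion index is 6.
Final answer: 6


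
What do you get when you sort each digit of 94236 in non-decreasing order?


The number 94236 has digits: 9, 4, 2, 3, 6
Sorted: 2, 3, 4, 6, 9
Joining the sorted digits gives the result.
Final answer: 23469


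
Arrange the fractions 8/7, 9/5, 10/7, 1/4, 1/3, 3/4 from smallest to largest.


Convert to decimal for comparison:
  8/7 = 1.1429
  9/5 = 1.8
  10/7 = 1.4286
  1/4 = 0.25
  1/3 = 0.3333
  3/4 = 0.75
Decimals in increasing order: 0.25 < 0.3333 < 0.75 < 1.1429 < 1.4286 < 1.8
Writing each back as its fraction gives the sorted order.
Final answer: 1/4, 1/3, 3/4, 8/7, 10/7, 9/5


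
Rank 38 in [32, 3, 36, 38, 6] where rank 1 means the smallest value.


Sort ascending: [3, 6, 32, 36, 38]
Find 38 in the sorted list.
38 is at position 5 (1-indexed).
Final answer: 5


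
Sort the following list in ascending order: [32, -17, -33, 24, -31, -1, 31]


Original list: [32, -17, -33, 24, -31, -1, 31]
Repeatedly take the smallest remaining element:
  Remaining [32, -17, -33, 24, -31, -1, 31] -> smallest is -33
  Remaining [32, -17, 24, -31, -1, 31] -> smallest is -31
  Remaining [32, -17, 24, -1, 31] -> smallest is -17
  Remaining [32, 24, -1, 31] -> smallest is -1
  Remaining [32, 24, 31] -> smallest is 24
  Remaining [32, 31] -> smallest is 31
  Remaining [32] -> smallest is 32
Collecting the picks in order gives the sorted list.
Final answer: [-33, -31, -17, -1, 24, 31, 32]


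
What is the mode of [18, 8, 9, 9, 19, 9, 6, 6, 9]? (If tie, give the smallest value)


Count the frequency of each value:
  6 appears 2 time(s)
  8 appears 1 time(s)
  9 appears 4 time(s)
  18 appears 1 time(s)
  19 appears 1 time(s)
Maximum frequency is 4.
Only 9 reaches that frequency, so it is the mode.
Final answer: 9


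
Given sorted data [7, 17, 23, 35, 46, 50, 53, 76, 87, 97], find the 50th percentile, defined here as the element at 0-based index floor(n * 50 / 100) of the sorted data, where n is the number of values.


The dataset has n = 10 elements.
Index = floor(10 * 50 / 100) = floor(500 / 100) = floor(5) = 5
Counting from index 0 in the sorted data, the element at index 5 is 50.
Final answer: 50


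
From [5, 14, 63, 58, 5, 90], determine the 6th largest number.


Sort descending: [90, 63, 58, 14, 5, 5]
The 6th element (1-indexed) is at index 5.
Value = 5
Final answer: 5


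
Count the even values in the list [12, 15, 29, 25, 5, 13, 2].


Check each element:
  12 is even
  15 is odd
  29 is odd
  25 is odd
  5 is odd
  13 is odd
  2 is even
Evens: [12, 2]
Count of evens = 2
Final answer: 2


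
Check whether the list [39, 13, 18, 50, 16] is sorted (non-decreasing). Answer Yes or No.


Check consecutive pairs:
  39 <= 13? False
  13 <= 18? True
  18 <= 50? True
  50 <= 16? False
2 consecutive pair(s) are out of order, so the list is not sorted.
Final answer: No


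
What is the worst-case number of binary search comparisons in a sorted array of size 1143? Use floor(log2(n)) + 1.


Binary search halves the search space each step.
Maximum comparisons = floor(log2(1143)) + 1
log2(1143) = 10.1586
floor(log2(1143)) = 10, so 10 + 1 = 11
Final answer: 11


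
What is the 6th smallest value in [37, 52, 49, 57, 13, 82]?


Sort ascending: [13, 37, 49, 52, 57, 82]
The 6th element (1-indexed) is at index 5.
Value = 82
Final answer: 82


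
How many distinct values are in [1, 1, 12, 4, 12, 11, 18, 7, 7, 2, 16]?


List all unique values:
Distinct values: [1, 2, 4, 7, 11, 12, 16, 18]
Count = 8
Final answer: 8


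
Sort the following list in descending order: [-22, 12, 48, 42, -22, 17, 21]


Original list: [-22, 12, 48, 42, -22, 17, 21]
Repeatedly take the largest remaining element:
  Remaining [-22, 12, 48, 42, -22, 17, 21] -> largest is 48
  Remaining [-22, 12, 42, -22, 17, 21] -> largest is 42
  Remaining [-22, 12, -22, 17, 21] -> largest is 21
  Remaining [-22, 12, -22, 17] -> largest is 17
  Remaining [-22, 12, -22] -> largest is 12
  Remaining [-22, -22] -> largest is -22
  Remaining [-22] -> largest is -22
Collecting the picks in order gives the descending list.
Final answer: [48, 42, 21, 17, 12, -22, -22]


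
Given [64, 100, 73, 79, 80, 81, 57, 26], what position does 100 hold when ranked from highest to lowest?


Sort descending: [100, 81, 80, 79, 73, 64, 57, 26]
Find 100 in the sorted list.
100 is at position 1.
Final answer: 1


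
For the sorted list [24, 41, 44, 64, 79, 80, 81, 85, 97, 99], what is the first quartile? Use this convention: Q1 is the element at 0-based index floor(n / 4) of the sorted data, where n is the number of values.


The list has n = 10 elements.
Q1 index = floor(10 / 4) = floor(2.5) = 2
Counting from index 0 in the sorted data, the element at index 2 is 44.
Final answer: 44


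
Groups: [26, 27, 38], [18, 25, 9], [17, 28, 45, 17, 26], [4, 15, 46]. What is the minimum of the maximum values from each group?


Find max of each group:
  Group 1: [26, 27, 38] -> max = 38
  Group 2: [18, 25, 9] -> max = 25
  Group 3: [17, 28, 45, 17, 26] -> max = 45
  Group 4: [4, 15, 46] -> max = 46
Maxes: [38, 25, 45, 46]
Minimum of maxes = 25
Final answer: 25


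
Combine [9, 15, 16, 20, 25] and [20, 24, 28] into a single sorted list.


List A: [9, 15, 16, 20, 25]
List B: [20, 24, 28]
Repeatedly compare the front elements and take the smaller:
  9 vs 20 -> take 9
  15 vs 20 -> take 15
  16 vs 20 -> take 16
  20 vs 20 -> take 20
  25 vs 20 -> take 20
  25 vs 24 -> take 24
  25 vs 28 -> take 25
  A is exhausted; append the rest of B: [28]
Final answer: [9, 15, 16, 20, 20, 24, 25, 28]


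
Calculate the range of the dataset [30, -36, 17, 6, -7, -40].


Maximum value: 30
Minimum value: -40
Range = 30 - (-40) = 70
Final answer: 70


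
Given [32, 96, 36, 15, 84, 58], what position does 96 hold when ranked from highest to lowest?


Sort descending: [96, 84, 58, 36, 32, 15]
Find 96 in the sorted list.
96 is at position 1.
Final answer: 1


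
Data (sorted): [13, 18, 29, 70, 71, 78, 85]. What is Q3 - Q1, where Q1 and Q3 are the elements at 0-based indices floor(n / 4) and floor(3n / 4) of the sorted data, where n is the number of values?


The data has n = 7 elements.
Q1 index = floor(7 / 4) = floor(1.75) = 1; Q3 index = floor(3 * 7 / 4) = floor(5.25) = 5
Q1 = element at index 1 = 18
Q3 = element at index 5 = 78
IQR = 78 - 18 = 60
Final answer: 60


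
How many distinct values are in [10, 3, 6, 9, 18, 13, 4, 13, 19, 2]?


List all unique values:
Distinct values: [2, 3, 4, 6, 9, 10, 13, 18, 19]
Count = 9
Final answer: 9


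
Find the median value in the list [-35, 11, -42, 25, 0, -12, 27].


First, sort the list: [-42, -35, -12, 0, 11, 25, 27]
The list has 7 elements (odd count).
The middle index is 3 (0-based), and the element there is 0.
Final answer: 0


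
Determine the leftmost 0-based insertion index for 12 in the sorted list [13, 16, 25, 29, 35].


List is sorted: [13, 16, 25, 29, 35]
We need the leftmost position where 12 can be inserted, i.e. the first index whose element is >= 12 (or the end of the list if none is).
Binary search with low=0, high=5 (0-based indices):
  low=0, high=5, mid=2: a[2]=25 >= 12, so high = 2
  low=0, high=2, mid=1: a[1]=16 >= 12, so high = 1
  low=0, high=1, mid=0: a[0]=13 >= 12, so high = 0
Now low = high = 0, so the insertion index is 0.
Final answer: 0


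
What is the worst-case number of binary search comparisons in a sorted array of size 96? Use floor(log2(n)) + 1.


Binary search halves the search space each step.
Maximum comparisons = floor(log2(96)) + 1
log2(96) = 6.585
floor(log2(96)) = 6, so 6 + 1 = 7
Final answer: 7


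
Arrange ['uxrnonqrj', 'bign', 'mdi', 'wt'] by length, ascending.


Compute lengths:
  'uxrnonqrj' has length 9
  'bign' has length 4
  'mdi' has length 3
  'wt' has length 2
Lengths in increasing order: 2 < 3 < 4 < 9
Listing the words in that order gives the answer.
Final answer: ['wt', 'mdi', 'bign', 'uxrnonqrj']


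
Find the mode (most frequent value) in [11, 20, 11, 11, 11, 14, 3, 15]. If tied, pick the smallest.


Count the frequency of each value:
  3 appears 1 time(s)
  11 appears 4 time(s)
  14 appears 1 time(s)
  15 appears 1 time(s)
  20 appears 1 time(s)
Maximum frequency is 4.
Only 11 reaches that frequency, so it is the mode.
Final answer: 11


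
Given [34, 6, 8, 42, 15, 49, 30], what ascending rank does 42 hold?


Sort ascending: [6, 8, 15, 30, 34, 42, 49]
Find 42 in the sorted list.
42 is at position 6 (1-indexed).
Final answer: 6


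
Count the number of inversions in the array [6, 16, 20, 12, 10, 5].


For each element, count the later elements that are smaller than it:
  6 (index 0): smaller elements after it = [5] -> 1
  16 (index 1): smaller elements after it = [12, 10, 5] -> 3
  20 (index 2): smaller elements after it = [12, 10, 5] -> 3
  12 (index 3): smaller elements after it = [10, 5] -> 2
  10 (index 4): smaller elements after it = [5] -> 1
Total inversions = 1 + 3 + 3 + 2 + 1 = 10
Final answer: 10


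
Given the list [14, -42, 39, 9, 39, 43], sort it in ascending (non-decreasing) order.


Original list: [14, -42, 39, 9, 39, 43]
Repeatedly take the smallest remaining element:
  Remaining [14, -42, 39, 9, 39, 43] -> smallest is -42
  Remaining [14, 39, 9, 39, 43] -> smallest is 9
  Remaining [14, 39, 39, 43] -> smallest is 14
  Remaining [39, 39, 43] -> smallest is 39
  Remaining [39, 43] -> smallest is 39
  Remaining [43] -> smallest is 43
Collecting the picks in order gives the sorted list.
Final answer: [-42, 9, 14, 39, 39, 43]


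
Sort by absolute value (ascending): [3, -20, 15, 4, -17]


Compute absolute values:
  |3| = 3
  |-20| = 20
  |15| = 15
  |4| = 4
  |-17| = 17
Absolute values in increasing order: 3 < 4 < 15 < 17 < 20
Listing the original numbers in that order gives the answer.
Final answer: [3, 4, 15, -17, -20]


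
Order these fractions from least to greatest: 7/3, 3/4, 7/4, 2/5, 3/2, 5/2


Convert to decimal for comparison:
  7/3 = 2.3333
  3/4 = 0.75
  7/4 = 1.75
  2/5 = 0.4
  3/2 = 1.5
  5/2 = 2.5
Decimals in increasing order: 0.4 < 0.75 < 1.5 < 1.75 < 2.3333 < 2.5
Writing each back as its fraction gives the sorted order.
Final answer: 2/5, 3/4, 3/2, 7/4, 7/3, 5/2


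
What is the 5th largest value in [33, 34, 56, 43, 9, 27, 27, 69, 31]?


Sort descending: [69, 56, 43, 34, 33, 31, 27, 27, 9]
The 5th element (1-indexed) is at index 4.
Value = 33
Final answer: 33


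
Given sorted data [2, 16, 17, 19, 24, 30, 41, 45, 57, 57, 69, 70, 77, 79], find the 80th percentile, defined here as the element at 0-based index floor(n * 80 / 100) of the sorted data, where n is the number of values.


The dataset has n = 14 elements.
Index = floor(14 * 80 / 100) = floor(1120 / 100) = floor(11.2) = 11
Counting from index 0 in the sorted data, the element at index 11 is 70.
Final answer: 70


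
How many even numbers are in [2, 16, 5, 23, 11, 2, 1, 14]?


Check each element:
  2 is even
  16 is even
  5 is odd
  23 is odd
  11 is odd
  2 is even
  1 is odd
  14 is even
Evens: [2, 16, 2, 14]
Count of evens = 4
Final answer: 4


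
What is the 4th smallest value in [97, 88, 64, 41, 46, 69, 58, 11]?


Sort ascending: [11, 41, 46, 58, 64, 69, 88, 97]
The 4th element (1-indexed) is at index 3.
Value = 58
Final answer: 58


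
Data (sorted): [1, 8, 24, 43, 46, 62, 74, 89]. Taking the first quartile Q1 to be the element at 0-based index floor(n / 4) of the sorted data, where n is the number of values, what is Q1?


The list has n = 8 elements.
Q1 index = floor(8 / 4) = floor(2) = 2
Counting from index 0 in the sorted data, the element at index 2 is 24.
Final answer: 24


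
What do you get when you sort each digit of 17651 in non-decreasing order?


The number 17651 has digits: 1, 7, 6, 5, 1
Sorted: 1, 1, 5, 6, 7
Joining the sorted digits gives the result.
Final answer: 11567


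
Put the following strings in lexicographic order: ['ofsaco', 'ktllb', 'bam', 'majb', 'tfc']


Compare strings character by character (the first differing letter decides):
  'bam' < 'ktllb' since 'b' < 'k' at position 1
  'ktllb' < 'majb' since 'k' < 'm' at position 1
  'majb' < 'ofsaco' since 'm' < 'o' at position 1
  'ofsaco' < 'tfc' since 'o' < 't' at position 1
Chaining these comparisons gives the alphabetical order.
Final answer: ['bam', 'ktllb', 'majb', 'ofsaco', 'tfc']


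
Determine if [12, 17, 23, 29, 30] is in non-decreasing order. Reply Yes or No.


Check consecutive pairs:
  12 <= 17? True
  17 <= 23? True
  23 <= 29? True
  29 <= 30? True
Every consecutive pair is in order, so the list is non-decreasing.
Final answer: Yes


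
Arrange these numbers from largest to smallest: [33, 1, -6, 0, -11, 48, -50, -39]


Original list: [33, 1, -6, 0, -11, 48, -50, -39]
Repeatedly take the largest remaining element:
  Remaining [33, 1, -6, 0, -11, 48, -50, -39] -> largest is 48
  Remaining [33, 1, -6, 0, -11, -50, -39] -> largest is 33
  Remaining [1, -6, 0, -11, -50, -39] -> largest is 1
  Remaining [-6, 0, -11, -50, -39] -> largest is 0
  Remaining [-6, -11, -50, -39] -> largest is -6
  Remaining [-11, -50, -39] -> largest is -11
  Remaining [-50, -39] -> largest is -39
  Remaining [-50] -> largest is -50
Collecting the picks in order gives the descending list.
Final answer: [48, 33, 1, 0, -6, -11, -39, -50]


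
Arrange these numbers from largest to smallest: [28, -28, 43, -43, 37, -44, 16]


Original list: [28, -28, 43, -43, 37, -44, 16]
Repeatedly take the largest remaining element:
  Remaining [28, -28, 43, -43, 37, -44, 16] -> largest is 43
  Remaining [28, -28, -43, 37, -44, 16] -> largest is 37
  Remaining [28, -28, -43, -44, 16] -> largest is 28
  Remaining [-28, -43, -44, 16] -> largest is 16
  Remaining [-28, -43, -44] -> largest is -28
  Remaining [-43, -44] -> largest is -43
  Remaining [-44] -> largest is -44
Collecting the picks in order gives the descending list.
Final answer: [43, 37, 28, 16, -28, -43, -44]


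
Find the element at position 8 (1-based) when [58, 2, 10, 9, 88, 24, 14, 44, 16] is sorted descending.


Sort descending: [88, 58, 44, 24, 16, 14, 10, 9, 2]
The 8th element (1-indexed) is at index 7.
Value = 9
Final answer: 9


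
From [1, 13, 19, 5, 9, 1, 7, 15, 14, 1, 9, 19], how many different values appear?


List all unique values:
Distinct values: [1, 5, 7, 9, 13, 14, 15, 19]
Count = 8
Final answer: 8


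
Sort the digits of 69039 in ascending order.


The number 69039 has digits: 6, 9, 0, 3, 9
Sorted: 0, 3, 6, 9, 9
Joining the sorted digits gives the result.
Final answer: 03699


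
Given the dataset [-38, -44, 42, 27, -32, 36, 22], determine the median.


First, sort the list: [-44, -38, -32, 22, 27, 36, 42]
The list has 7 elements (odd count).
The middle index is 3 (0-based), and the element there is 22.
Final answer: 22


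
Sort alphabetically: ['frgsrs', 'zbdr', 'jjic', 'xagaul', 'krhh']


Compare strings character by character (the first differing letter decides):
  'frgsrs' < 'jjic' since 'f' < 'j' at position 1
  'jjic' < 'krhh' since 'j' < 'k' at position 1
  'krhh' < 'xagaul' since 'k' < 'x' at position 1
  'xagaul' < 'zbdr' since 'x' < 'z' at position 1
Chaining these comparisons gives the alphabetical order.
Final answer: ['frgsrs', 'jjic', 'krhh', 'xagaul', 'zbdr']


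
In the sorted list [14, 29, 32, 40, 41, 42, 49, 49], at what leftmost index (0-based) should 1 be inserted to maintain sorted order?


List is sorted: [14, 29, 32, 40, 41, 42, 49, 49]
We need the leftmost position where 1 can be inserted, i.e. the first index whose element is >= 1 (or the end of the list if none is).
Binary search with low=0, high=8 (0-based indices):
  low=0, high=8, mid=4: a[4]=41 >= 1, so high = 4
  low=0, high=4, mid=2: a[2]=32 >= 1, so high = 2
  low=0, high=2, mid=1: a[1]=29 >= 1, so high = 1
  low=0, high=1, mid=0: a[0]=14 >= 1, so high = 0
Now low = high = 0, so the insertion index is 0.
Final answer: 0


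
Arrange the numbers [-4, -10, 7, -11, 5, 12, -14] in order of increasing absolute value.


Compute absolute values:
  |-4| = 4
  |-10| = 10
  |7| = 7
  |-11| = 11
  |5| = 5
  |12| = 12
  |-14| = 14
Absolute values in increasing order: 4 < 5 < 7 < 10 < 11 < 12 < 14
Listing the original numbers in that order gives the answer.
Final answer: [-4, 5, 7, -10, -11, 12, -14]


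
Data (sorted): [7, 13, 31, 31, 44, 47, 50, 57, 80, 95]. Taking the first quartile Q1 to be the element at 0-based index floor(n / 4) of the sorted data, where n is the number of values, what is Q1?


The list has n = 10 elements.
Q1 index = floor(10 / 4) = floor(2.5) = 2
Counting from index 0 in the sorted data, the element at index 2 is 31.
Final answer: 31


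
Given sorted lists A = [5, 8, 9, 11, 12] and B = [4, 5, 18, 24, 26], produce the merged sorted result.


List A: [5, 8, 9, 11, 12]
List B: [4, 5, 18, 24, 26]
Repeatedly compare the front elements and take the smaller:
  5 vs 4 -> take 4
  5 vs 5 -> take 5
  8 vs 5 -> take 5
  8 vs 18 -> take 8
  9 vs 18 -> take 9
  11 vs 18 -> take 11
  12 vs 18 -> take 12
  A is exhausted; append the rest of B: [18, 24, 26]
Final answer: [4, 5, 5, 8, 9, 11, 12, 18, 24, 26]


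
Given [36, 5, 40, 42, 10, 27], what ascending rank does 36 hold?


Sort ascending: [5, 10, 27, 36, 40, 42]
Find 36 in the sorted list.
36 is at position 4 (1-indexed).
Final answer: 4


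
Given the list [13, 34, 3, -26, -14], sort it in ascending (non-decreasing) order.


Original list: [13, 34, 3, -26, -14]
Repeatedly take the smallest remaining element:
  Remaining [13, 34, 3, -26, -14] -> smallest is -26
  Remaining [13, 34, 3, -14] -> smallest is -14
  Remaining [13, 34, 3] -> smallest is 3
  Remaining [13, 34] -> smallest is 13
  Remaining [34] -> smallest is 34
Collecting the picks in order gives the sorted list.
Final answer: [-26, -14, 3, 13, 34]


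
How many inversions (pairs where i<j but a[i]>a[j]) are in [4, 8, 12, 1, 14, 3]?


For each element, count the later elements that are smaller than it:
  4 (index 0): smaller elements after it = [1, 3] -> 2
  8 (index 1): smaller elements after it = [1, 3] -> 2
  12 (index 2): smaller elements after it = [1, 3] -> 2
  1 (index 3): smaller elements after it = [] -> 0
  14 (index 4): smaller elements after it = [3] -> 1
Total inversions = 2 + 2 + 2 + 0 + 1 = 7
Final answer: 7


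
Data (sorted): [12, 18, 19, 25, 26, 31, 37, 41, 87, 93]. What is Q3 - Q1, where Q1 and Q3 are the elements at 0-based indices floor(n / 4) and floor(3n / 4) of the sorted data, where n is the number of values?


The data has n = 10 elements.
Q1 index = floor(10 / 4) = floor(2.5) = 2; Q3 index = floor(3 * 10 / 4) = floor(7.5) = 7
Q1 = element at index 2 = 19
Q3 = element at index 7 = 41
IQR = 41 - 19 = 22
Final answer: 22


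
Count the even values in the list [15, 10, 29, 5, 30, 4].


Check each element:
  15 is odd
  10 is even
  29 is odd
  5 is odd
  30 is even
  4 is even
Evens: [10, 30, 4]
Count of evens = 3
Final answer: 3


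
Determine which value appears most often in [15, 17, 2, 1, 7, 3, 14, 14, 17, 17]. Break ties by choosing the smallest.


Count the frequency of each value:
  1 appears 1 time(s)
  2 appears 1 time(s)
  3 appears 1 time(s)
  7 appears 1 time(s)
  14 appears 2 time(s)
  15 appears 1 time(s)
  17 appears 3 time(s)
Maximum frequency is 3.
Only 17 reaches that frequency, so it is the mode.
Final answer: 17


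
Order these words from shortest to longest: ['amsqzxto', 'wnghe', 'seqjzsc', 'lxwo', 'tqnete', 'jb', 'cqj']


Compute lengths:
  'amsqzxto' has length 8
  'wnghe' has length 5
  'seqjzsc' has length 7
  'lxwo' has length 4
  'tqnete' has length 6
  'jb' has length 2
  'cqj' has length 3
Lengths in increasing order: 2 < 3 < 4 < 5 < 6 < 7 < 8
Listing the words in that order gives the answer.
Final answer: ['jb', 'cqj', 'lxwo', 'wnghe', 'tqnete', 'seqjzsc', 'amsqzxto']


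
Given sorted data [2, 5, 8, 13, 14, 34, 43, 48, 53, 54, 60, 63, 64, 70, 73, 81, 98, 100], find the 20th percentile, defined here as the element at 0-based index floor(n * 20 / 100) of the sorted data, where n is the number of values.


The dataset has n = 18 elements.
Index = floor(18 * 20 / 100) = floor(360 / 100) = floor(3.6) = 3
Counting from index 0 in the sorted data, the element at index 3 is 13.
Final answer: 13


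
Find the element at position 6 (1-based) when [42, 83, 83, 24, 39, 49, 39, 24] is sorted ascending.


Sort ascending: [24, 24, 39, 39, 42, 49, 83, 83]
The 6th element (1-indexed) is at index 5.
Value = 49
Final answer: 49


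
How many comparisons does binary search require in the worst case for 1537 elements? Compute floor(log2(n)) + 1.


Binary search halves the search space each step.
Maximum comparisons = floor(log2(1537)) + 1
log2(1537) = 10.5859
floor(log2(1537)) = 10, so 10 + 1 = 11
Final answer: 11


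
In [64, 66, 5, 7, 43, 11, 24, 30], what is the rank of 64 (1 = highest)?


Sort descending: [66, 64, 43, 30, 24, 11, 7, 5]
Find 64 in the sorted list.
64 is at position 2.
Final answer: 2


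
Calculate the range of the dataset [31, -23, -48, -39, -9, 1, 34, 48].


Maximum value: 48
Minimum value: -48
Range = 48 - (-48) = 96
Final answer: 96


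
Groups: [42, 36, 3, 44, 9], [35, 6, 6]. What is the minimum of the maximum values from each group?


Find max of each group:
  Group 1: [42, 36, 3, 44, 9] -> max = 44
  Group 2: [35, 6, 6] -> max = 35
Maxes: [44, 35]
Minimum of maxes = 35
Final answer: 35


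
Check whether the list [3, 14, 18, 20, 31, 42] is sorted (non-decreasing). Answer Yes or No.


Check consecutive pairs:
  3 <= 14? True
  14 <= 18? True
  18 <= 20? True
  20 <= 31? True
  31 <= 42? True
Every consecutive pair is in order, so the list is non-decreasing.
Final answer: Yes


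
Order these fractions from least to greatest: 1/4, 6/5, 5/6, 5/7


Convert to decimal for comparison:
  1/4 = 0.25
  6/5 = 1.2
  5/6 = 0.8333
  5/7 = 0.7143
Decimals in increasing order: 0.25 < 0.7143 < 0.8333 < 1.2
Writing each back as its fraction gives the sorted order.
Final answer: 1/4, 5/7, 5/6, 6/5


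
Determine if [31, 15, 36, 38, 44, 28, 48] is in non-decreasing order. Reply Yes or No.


Check consecutive pairs:
  31 <= 15? False
  15 <= 36? True
  36 <= 38? True
  38 <= 44? True
  44 <= 28? False
  28 <= 48? True
2 consecutive pair(s) are out of order, so the list is not sorted.
Final answer: No


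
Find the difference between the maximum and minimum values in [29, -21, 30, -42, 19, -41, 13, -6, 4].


Maximum value: 30
Minimum value: -42
Range = 30 - (-42) = 72
Final answer: 72


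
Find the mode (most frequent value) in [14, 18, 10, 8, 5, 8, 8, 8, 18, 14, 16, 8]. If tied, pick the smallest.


Count the frequency of each value:
  5 appears 1 time(s)
  8 appears 5 time(s)
  10 appears 1 time(s)
  14 appears 2 time(s)
  16 appears 1 time(s)
  18 appears 2 time(s)
Maximum frequency is 5.
Only 8 reaches that frequency, so it is the mode.
Final answer: 8


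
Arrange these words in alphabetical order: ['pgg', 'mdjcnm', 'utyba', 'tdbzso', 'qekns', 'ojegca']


Compare strings character by character (the first differing letter decides):
  'mdjcnm' < 'ojegca' since 'm' < 'o' at position 1
  'ojegca' < 'pgg' since 'o' < 'p' at position 1
  'pgg' < 'qekns' since 'p' < 'q' at position 1
  'qekns' < 'tdbzso' since 'q' < 't' at position 1
  'tdbzso' < 'utyba' since 't' < 'u' at position 1
Chaining these comparisons gives the alphabetical order.
Final answer: ['mdjcnm', 'ojegca', 'pgg', 'qekns', 'tdbzso', 'utyba']


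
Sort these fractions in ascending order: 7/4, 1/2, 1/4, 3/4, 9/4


Convert to decimal for comparison:
  7/4 = 1.75
  1/2 = 0.5
  1/4 = 0.25
  3/4 = 0.75
  9/4 = 2.25
Decimals in increasing order: 0.25 < 0.5 < 0.75 < 1.75 < 2.25
Writing each back as its fraction gives the sorted order.
Final answer: 1/4, 1/2, 3/4, 7/4, 9/4


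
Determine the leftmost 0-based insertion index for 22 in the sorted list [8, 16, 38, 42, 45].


List is sorted: [8, 16, 38, 42, 45]
We need the leftmost position where 22 can be inserted, i.e. the first index whose element is >= 22 (or the end of the list if none is).
Binary search with low=0, high=5 (0-based indices):
  low=0, high=5, mid=2: a[2]=38 >= 22, so high = 2
  low=0, high=2, mid=1: a[1]=16 < 22, so low = 2
Now low = high = 2, so the insertion index is 2.
Final answer: 2


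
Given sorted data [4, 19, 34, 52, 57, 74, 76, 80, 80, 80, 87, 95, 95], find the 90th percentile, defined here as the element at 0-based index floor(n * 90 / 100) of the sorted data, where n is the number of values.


The dataset has n = 13 elements.
Index = floor(13 * 90 / 100) = floor(1170 / 100) = floor(11.7) = 11
Counting from index 0 in the sorted data, the element at index 11 is 95.
Final answer: 95


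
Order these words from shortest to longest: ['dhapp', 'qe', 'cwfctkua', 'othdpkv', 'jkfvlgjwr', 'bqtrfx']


Compute lengths:
  'dhapp' has length 5
  'qe' has length 2
  'cwfctkua' has length 8
  'othdpkv' has length 7
  'jkfvlgjwr' has length 9
  'bqtrfx' has length 6
Lengths in increasing order: 2 < 5 < 6 < 7 < 8 < 9
Listing the words in that order gives the answer.
Final answer: ['qe', 'dhapp', 'bqtrfx', 'othdpkv', 'cwfctkua', 'jkfvlgjwr']


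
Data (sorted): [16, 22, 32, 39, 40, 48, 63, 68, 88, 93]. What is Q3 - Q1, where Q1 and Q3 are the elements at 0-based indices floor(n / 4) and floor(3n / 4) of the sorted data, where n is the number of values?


The data has n = 10 elements.
Q1 index = floor(10 / 4) = floor(2.5) = 2; Q3 index = floor(3 * 10 / 4) = floor(7.5) = 7
Q1 = element at index 2 = 32
Q3 = element at index 7 = 68
IQR = 68 - 32 = 36
Final answer: 36


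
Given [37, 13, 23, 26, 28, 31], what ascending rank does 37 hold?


Sort ascending: [13, 23, 26, 28, 31, 37]
Find 37 in the sorted list.
37 is at position 6 (1-indexed).
Final answer: 6


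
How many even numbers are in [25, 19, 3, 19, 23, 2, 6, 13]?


Check each element:
  25 is odd
  19 is odd
  3 is odd
  19 is odd
  23 is odd
  2 is even
  6 is even
  13 is odd
Evens: [2, 6]
Count of evens = 2
Final answer: 2


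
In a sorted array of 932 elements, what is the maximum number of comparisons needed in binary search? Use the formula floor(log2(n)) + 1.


Binary search halves the search space each step.
Maximum comparisons = floor(log2(932)) + 1
log2(932) = 9.8642
floor(log2(932)) = 9, so 9 + 1 = 10
Final answer: 10


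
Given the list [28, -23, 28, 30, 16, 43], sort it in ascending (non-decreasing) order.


Original list: [28, -23, 28, 30, 16, 43]
Repeatedly take the smallest remaining element:
  Remaining [28, -23, 28, 30, 16, 43] -> smallest is -23
  Remaining [28, 28, 30, 16, 43] -> smallest is 16
  Remaining [28, 28, 30, 43] -> smallest is 28
  Remaining [28, 30, 43] -> smallest is 28
  Remaining [30, 43] -> smallest is 30
  Remaining [43] -> smallest is 43
Collecting the picks in order gives the sorted list.
Final answer: [-23, 16, 28, 28, 30, 43]


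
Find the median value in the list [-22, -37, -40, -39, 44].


First, sort the list: [-40, -39, -37, -22, 44]
The list has 5 elements (odd count).
The middle index is 2 (0-based), and the element there is -37.
Final answer: -37


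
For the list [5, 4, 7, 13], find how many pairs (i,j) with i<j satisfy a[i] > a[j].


For each element, count the later elements that are smaller than it:
  5 (index 0): smaller elements after it = [4] -> 1
  4 (index 1): smaller elements after it = [] -> 0
  7 (index 2): smaller elements after it = [] -> 0
Total inversions = 1 + 0 + 0 = 1
Final answer: 1


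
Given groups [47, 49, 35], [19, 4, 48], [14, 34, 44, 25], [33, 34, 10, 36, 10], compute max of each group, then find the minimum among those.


Find max of each group:
  Group 1: [47, 49, 35] -> max = 49
  Group 2: [19, 4, 48] -> max = 48
  Group 3: [14, 34, 44, 25] -> max = 44
  Group 4: [33, 34, 10, 36, 10] -> max = 36
Maxes: [49, 48, 44, 36]
Minimum of maxes = 36
Final answer: 36


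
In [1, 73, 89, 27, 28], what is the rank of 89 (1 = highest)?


Sort descending: [89, 73, 28, 27, 1]
Find 89 in the sorted list.
89 is at position 1.
Final answer: 1


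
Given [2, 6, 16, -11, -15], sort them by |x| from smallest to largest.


Compute absolute values:
  |2| = 2
  |6| = 6
  |16| = 16
  |-11| = 11
  |-15| = 15
Absolute values in increasing order: 2 < 6 < 11 < 15 < 16
Listing the original numbers in that order gives the answer.
Final answer: [2, 6, -11, -15, 16]


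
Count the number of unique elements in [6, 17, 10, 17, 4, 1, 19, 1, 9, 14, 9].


List all unique values:
Distinct values: [1, 4, 6, 9, 10, 14, 17, 19]
Count = 8
Final answer: 8


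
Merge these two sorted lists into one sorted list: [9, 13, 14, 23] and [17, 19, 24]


List A: [9, 13, 14, 23]
List B: [17, 19, 24]
Repeatedly compare the front elements and take the smaller:
  9 vs 17 -> take 9
  13 vs 17 -> take 13
  14 vs 17 -> take 14
  23 vs 17 -> take 17
  23 vs 19 -> take 19
  23 vs 24 -> take 23
  A is exhausted; append the rest of B: [24]
Final answer: [9, 13, 14, 17, 19, 23, 24]


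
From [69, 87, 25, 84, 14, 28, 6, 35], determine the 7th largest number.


Sort descending: [87, 84, 69, 35, 28, 25, 14, 6]
The 7th element (1-indexed) is at index 6.
Value = 14
Final answer: 14


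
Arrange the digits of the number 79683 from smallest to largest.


The number 79683 has digits: 7, 9, 6, 8, 3
Sorted: 3, 6, 7, 8, 9
Joining the sorted digits gives the result.
Final answer: 36789


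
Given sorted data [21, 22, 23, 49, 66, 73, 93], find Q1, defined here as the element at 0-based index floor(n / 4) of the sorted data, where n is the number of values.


The list has n = 7 elements.
Q1 index = floor(7 / 4) = floor(1.75) = 1
Counting from index 0 in the sorted data, the element at index 1 is 22.
Final answer: 22


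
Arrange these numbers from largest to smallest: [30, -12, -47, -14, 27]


Original list: [30, -12, -47, -14, 27]
Repeatedly take the largest remaining element:
  Remaining [30, -12, -47, -14, 27] -> largest is 30
  Remaining [-12, -47, -14, 27] -> largest is 27
  Remaining [-12, -47, -14] -> largest is -12
  Remaining [-47, -14] -> largest is -14
  Remaining [-47] -> largest is -47
Collecting the picks in order gives the descending list.
Final answer: [30, 27, -12, -14, -47]


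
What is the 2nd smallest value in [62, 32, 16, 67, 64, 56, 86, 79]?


Sort ascending: [16, 32, 56, 62, 64, 67, 79, 86]
The 2nd element (1-indexed) is at index 1.
Value = 32
Final answer: 32


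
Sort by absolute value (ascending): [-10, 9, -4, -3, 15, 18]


Compute absolute values:
  |-10| = 10
  |9| = 9
  |-4| = 4
  |-3| = 3
  |15| = 15
  |18| = 18
Absolute values in increasing order: 3 < 4 < 9 < 10 < 15 < 18
Listing the original numbers in that order gives the answer.
Final answer: [-3, -4, 9, -10, 15, 18]


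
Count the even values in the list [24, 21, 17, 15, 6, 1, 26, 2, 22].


Check each element:
  24 is even
  21 is odd
  17 is odd
  15 is odd
  6 is even
  1 is odd
  26 is even
  2 is even
  22 is even
Evens: [24, 6, 26, 2, 22]
Count of evens = 5
Final answer: 5


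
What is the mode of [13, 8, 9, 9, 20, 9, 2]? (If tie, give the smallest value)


Count the frequency of each value:
  2 appears 1 time(s)
  8 appears 1 time(s)
  9 appears 3 time(s)
  13 appears 1 time(s)
  20 appears 1 time(s)
Maximum frequency is 3.
Only 9 reaches that frequency, so it is the mode.
Final answer: 9


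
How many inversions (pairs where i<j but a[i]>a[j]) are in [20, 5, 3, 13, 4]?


For each element, count the later elements that are smaller than it:
  20 (index 0): smaller elements after it = [5, 3, 13, 4] -> 4
  5 (index 1): smaller elements after it = [3, 4] -> 2
  3 (index 2): smaller elements after it = [] -> 0
  13 (index 3): smaller elements after it = [4] -> 1
Total inversions = 4 + 2 + 0 + 1 = 7
Final answer: 7


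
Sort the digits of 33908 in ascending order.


The number 33908 has digits: 3, 3, 9, 0, 8
Sorted: 0, 3, 3, 8, 9
Joining the sorted digits gives the result.
Final answer: 03389


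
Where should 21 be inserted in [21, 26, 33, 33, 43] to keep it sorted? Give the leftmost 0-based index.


List is sorted: [21, 26, 33, 33, 43]
We need the leftmost position where 21 can be inserted, i.e. the first index whose element is >= 21 (or the end of the list if none is).
Binary search with low=0, high=5 (0-based indices):
  low=0, high=5, mid=2: a[2]=33 >= 21, so high = 2
  low=0, high=2, mid=1: a[1]=26 >= 21, so high = 1
  low=0, high=1, mid=0: a[0]=21 >= 21, so high = 0
Now low = high = 0, so the insertion index is 0.
Final answer: 0


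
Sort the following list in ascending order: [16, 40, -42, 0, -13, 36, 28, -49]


Original list: [16, 40, -42, 0, -13, 36, 28, -49]
Repeatedly take the smallest remaining element:
  Remaining [16, 40, -42, 0, -13, 36, 28, -49] -> smallest is -49
  Remaining [16, 40, -42, 0, -13, 36, 28] -> smallest is -42
  Remaining [16, 40, 0, -13, 36, 28] -> smallest is -13
  Remaining [16, 40, 0, 36, 28] -> smallest is 0
  Remaining [16, 40, 36, 28] -> smallest is 16
  Remaining [40, 36, 28] -> smallest is 28
  Remaining [40, 36] -> smallest is 36
  Remaining [40] -> smallest is 40
Collecting the picks in order gives the sorted list.
Final answer: [-49, -42, -13, 0, 16, 28, 36, 40]


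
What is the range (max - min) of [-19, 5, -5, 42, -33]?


Maximum value: 42
Minimum value: -33
Range = 42 - (-33) = 75
Final answer: 75


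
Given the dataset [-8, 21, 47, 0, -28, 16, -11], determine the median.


First, sort the list: [-28, -11, -8, 0, 16, 21, 47]
The list has 7 elements (odd count).
The middle index is 3 (0-based), and the element there is 0.
Final answer: 0


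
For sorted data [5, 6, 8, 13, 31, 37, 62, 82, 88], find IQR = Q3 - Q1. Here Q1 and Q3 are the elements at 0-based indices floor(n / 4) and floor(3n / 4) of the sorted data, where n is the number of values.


The data has n = 9 elements.
Q1 index = floor(9 / 4) = floor(2.25) = 2; Q3 index = floor(3 * 9 / 4) = floor(6.75) = 6
Q1 = element at index 2 = 8
Q3 = element at index 6 = 62
IQR = 62 - 8 = 54
Final answer: 54
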